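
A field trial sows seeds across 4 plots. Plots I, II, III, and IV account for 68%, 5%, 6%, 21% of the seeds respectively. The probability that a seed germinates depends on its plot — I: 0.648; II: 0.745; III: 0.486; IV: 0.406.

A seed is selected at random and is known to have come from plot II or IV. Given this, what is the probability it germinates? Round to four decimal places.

Let S = {II, IV}.
P(S) = 0.05 + 0.21 = 0.26.
P(G ∩ S) = 0.745·0.05 + 0.406·0.21 = 0.03725 + 0.08526 = 0.12251.
P(G | S) = 0.12251 / 0.26 = 0.471192…

0.4712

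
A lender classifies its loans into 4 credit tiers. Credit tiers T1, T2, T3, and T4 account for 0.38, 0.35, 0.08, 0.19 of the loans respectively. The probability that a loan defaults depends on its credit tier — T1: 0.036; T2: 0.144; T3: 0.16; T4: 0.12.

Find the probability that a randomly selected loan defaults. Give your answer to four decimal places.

P(D) = P(D|T1)·P(T1) + P(D|T2)·P(T2) + P(D|T3)·P(T3) + P(D|T4)·P(T4)
      = 0.036·0.38 + 0.144·0.35 + 0.16·0.08 + 0.12·0.19
      = 0.01368 + 0.0504 + 0.0128 + 0.0228 = 0.09968

P(D) ≈ 0.0997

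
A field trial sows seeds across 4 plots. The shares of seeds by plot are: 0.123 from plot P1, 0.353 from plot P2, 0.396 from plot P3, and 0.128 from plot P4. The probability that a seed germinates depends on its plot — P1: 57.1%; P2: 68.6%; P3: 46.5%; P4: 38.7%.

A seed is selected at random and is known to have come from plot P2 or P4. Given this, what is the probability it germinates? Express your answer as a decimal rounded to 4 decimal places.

Let S = {P2, P4}.
P(S) = 0.353 + 0.128 = 0.481.
P(G ∩ S) = 0.686·0.353 + 0.387·0.128 = 0.242158 + 0.049536 = 0.291694.
P(G | S) = 0.291694 / 0.481 = 0.606432…

0.6064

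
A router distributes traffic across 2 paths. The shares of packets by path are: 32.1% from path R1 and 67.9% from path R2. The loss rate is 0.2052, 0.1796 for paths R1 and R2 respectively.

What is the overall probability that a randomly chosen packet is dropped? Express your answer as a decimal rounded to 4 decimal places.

P(L) ≈ 0.1878

By the law of total probability,
P(L) = P(L|R1)·P(R1) + P(L|R2)·P(R2)
      = 0.2052·0.321 + 0.1796·0.679
      = 0.0658692 + 0.1219484 = 0.1878176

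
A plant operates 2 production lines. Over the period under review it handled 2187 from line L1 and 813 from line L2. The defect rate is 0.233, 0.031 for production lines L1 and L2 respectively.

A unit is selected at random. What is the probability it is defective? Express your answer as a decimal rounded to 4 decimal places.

P(D) ≈ 0.1783

Total: 2187 + 813 = 3000.
P(L1) = 2187/3000 = 0.729. P(L2) = 813/3000 = 0.271.
By the law of total probability,
P(D) = P(D|L1)·P(L1) + P(D|L2)·P(L2)
      = 0.233·0.729 + 0.031·0.271
      = 0.169857 + 0.008401 = 0.178258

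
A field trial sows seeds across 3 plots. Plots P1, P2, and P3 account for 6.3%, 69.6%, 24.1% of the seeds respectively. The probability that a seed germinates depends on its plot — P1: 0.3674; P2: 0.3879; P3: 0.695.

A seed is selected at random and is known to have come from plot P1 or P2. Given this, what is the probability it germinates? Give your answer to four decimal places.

Let S = {P1, P2}.
P(S) = 0.063 + 0.696 = 0.759.
P(G ∩ S) = 0.3674·0.063 + 0.3879·0.696 = 0.0231462 + 0.2699784 = 0.2931246.
P(G | S) = 0.2931246 / 0.759 = 0.386198…

0.3862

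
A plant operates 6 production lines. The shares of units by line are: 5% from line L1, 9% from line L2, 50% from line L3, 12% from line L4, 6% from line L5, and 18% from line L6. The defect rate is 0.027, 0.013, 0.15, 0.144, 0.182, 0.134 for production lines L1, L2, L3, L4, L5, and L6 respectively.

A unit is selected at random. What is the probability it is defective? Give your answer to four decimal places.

Using total probability over the partition,
P(D) = P(D|L1)·P(L1) + P(D|L2)·P(L2) + P(D|L3)·P(L3) + P(D|L4)·P(L4) + P(D|L5)·P(L5) + P(D|L6)·P(L6)
      = 0.027·0.05 + 0.013·0.09 + 0.15·0.5 + 0.144·0.12 + 0.182·0.06 + 0.134·0.18
      = 0.00135 + 0.00117 + 0.075 + 0.01728 + 0.01092 + 0.02412 = 0.12984

P(D) ≈ 0.1298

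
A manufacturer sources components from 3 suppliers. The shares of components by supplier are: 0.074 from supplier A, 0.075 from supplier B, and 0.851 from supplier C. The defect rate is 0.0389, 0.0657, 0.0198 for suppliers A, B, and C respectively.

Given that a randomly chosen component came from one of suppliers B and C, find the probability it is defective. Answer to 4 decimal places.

P(D|S) ≈ 0.0235

Let S = {B, C}.
P(S) = 0.075 + 0.851 = 0.926.
P(D ∩ S) = 0.0657·0.075 + 0.0198·0.851 = 0.0049275 + 0.0168498 = 0.0217773.
P(D | S) = 0.0217773 / 0.926 = 0.023518…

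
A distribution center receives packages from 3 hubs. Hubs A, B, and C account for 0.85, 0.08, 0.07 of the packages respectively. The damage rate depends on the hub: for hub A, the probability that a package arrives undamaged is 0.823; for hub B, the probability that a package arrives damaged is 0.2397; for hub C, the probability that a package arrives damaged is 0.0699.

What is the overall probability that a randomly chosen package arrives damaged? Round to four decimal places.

0.1745

P(D|A) = 1 − 0.823 = 0.177.
P(D) = P(D|A)·P(A) + P(D|B)·P(B) + P(D|C)·P(C)
      = 0.177·0.85 + 0.2397·0.08 + 0.0699·0.07
      = 0.15045 + 0.019176 + 0.004893 = 0.174519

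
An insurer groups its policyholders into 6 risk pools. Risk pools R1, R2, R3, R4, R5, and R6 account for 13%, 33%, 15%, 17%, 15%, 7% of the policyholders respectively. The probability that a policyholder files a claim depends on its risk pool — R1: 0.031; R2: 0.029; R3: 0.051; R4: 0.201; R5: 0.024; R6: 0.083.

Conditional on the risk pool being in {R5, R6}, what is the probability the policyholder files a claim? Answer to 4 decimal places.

Let S = {R5, R6}.
P(S) = 0.15 + 0.07 = 0.22.
P(C ∩ S) = 0.024·0.15 + 0.083·0.07 = 0.0036 + 0.00581 = 0.00941.
P(C | S) = 0.00941 / 0.22 = 0.042773…

0.0428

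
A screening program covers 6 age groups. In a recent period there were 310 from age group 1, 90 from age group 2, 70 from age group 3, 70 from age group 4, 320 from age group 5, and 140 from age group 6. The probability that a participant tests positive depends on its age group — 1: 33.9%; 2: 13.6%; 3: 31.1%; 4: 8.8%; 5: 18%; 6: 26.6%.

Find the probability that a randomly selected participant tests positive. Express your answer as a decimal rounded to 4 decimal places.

Total: 310 + 90 + 70 + 70 + 320 + 140 = 1000.
P(1) = 310/1000 = 0.31. P(2) = 90/1000 = 0.09. P(3) = 70/1000 = 0.07. P(4) = 70/1000 = 0.07. P(5) = 320/1000 = 0.32. P(6) = 140/1000 = 0.14.
Using total probability over the partition,
P(T) = P(T|1)·P(1) + P(T|2)·P(2) + P(T|3)·P(3) + P(T|4)·P(4) + P(T|5)·P(5) + P(T|6)·P(6)
      = 0.339·0.31 + 0.136·0.09 + 0.311·0.07 + 0.088·0.07 + 0.18·0.32 + 0.266·0.14
      = 0.10509 + 0.01224 + 0.02177 + 0.00616 + 0.0576 + 0.03724 = 0.2401

P(T) ≈ 0.2401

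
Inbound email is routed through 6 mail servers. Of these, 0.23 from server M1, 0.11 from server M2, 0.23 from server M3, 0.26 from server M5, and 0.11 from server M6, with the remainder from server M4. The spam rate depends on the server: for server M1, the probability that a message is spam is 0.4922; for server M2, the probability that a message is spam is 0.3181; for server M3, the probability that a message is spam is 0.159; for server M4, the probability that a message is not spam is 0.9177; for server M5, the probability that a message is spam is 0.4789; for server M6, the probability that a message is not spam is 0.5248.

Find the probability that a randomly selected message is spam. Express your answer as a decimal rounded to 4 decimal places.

0.3665

P(M4) = 1 − (0.23 + 0.11 + 0.23 + 0.26 + 0.11) = 0.06.
P(S|M4) = 1 − 0.9177 = 0.0823.
P(S|M6) = 1 − 0.5248 = 0.4752.
P(S) = P(S|M1)·P(M1) + P(S|M2)·P(M2) + P(S|M3)·P(M3) + P(S|M4)·P(M4) + P(S|M5)·P(M5) + P(S|M6)·P(M6)
      = 0.4922·0.23 + 0.3181·0.11 + 0.159·0.23 + 0.0823·0.06 + 0.4789·0.26 + 0.4752·0.11
      = 0.113206 + 0.034991 + 0.03657 + 0.004938 + 0.124514 + 0.052272 = 0.366491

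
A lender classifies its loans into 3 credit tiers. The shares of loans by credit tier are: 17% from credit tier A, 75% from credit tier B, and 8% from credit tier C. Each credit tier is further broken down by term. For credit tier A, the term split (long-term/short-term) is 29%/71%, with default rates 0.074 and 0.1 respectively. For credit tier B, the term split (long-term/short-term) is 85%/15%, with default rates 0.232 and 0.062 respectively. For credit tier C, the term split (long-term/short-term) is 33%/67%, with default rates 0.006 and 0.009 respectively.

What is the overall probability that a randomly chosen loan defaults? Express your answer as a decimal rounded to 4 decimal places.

P(D|A) = 0.29·0.074 + 0.71·0.1 = 0.02146 + 0.071 = 0.09246
P(D|B) = 0.85·0.232 + 0.15·0.062 = 0.1972 + 0.0093 = 0.2065
P(D|C) = 0.33·0.006 + 0.67·0.009 = 0.00198 + 0.00603 = 0.00801
By total probability over the outer partition,
P(D) = 0.17·0.09246 + 0.75·0.2065 + 0.08·0.00801
      = 0.0157182 + 0.154875 + 0.0006408 = 0.171234

0.1712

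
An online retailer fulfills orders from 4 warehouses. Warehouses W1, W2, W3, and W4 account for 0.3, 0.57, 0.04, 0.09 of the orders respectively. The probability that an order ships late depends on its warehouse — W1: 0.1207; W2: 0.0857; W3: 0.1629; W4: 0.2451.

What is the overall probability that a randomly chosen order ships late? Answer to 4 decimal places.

P(L) = P(L|W1)·P(W1) + P(L|W2)·P(W2) + P(L|W3)·P(W3) + P(L|W4)·P(W4)
      = 0.1207·0.3 + 0.0857·0.57 + 0.1629·0.04 + 0.2451·0.09
      = 0.03621 + 0.048849 + 0.006516 + 0.022059 = 0.113634

0.1136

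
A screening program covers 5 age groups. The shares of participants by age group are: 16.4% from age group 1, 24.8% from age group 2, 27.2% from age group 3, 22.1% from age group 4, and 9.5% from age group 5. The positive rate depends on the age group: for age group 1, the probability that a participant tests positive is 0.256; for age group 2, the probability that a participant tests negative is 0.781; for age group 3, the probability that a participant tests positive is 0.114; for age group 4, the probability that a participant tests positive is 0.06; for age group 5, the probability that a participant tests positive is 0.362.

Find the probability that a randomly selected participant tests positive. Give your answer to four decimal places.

P(T) ≈ 0.1750

P(T|2) = 1 − 0.781 = 0.219.
P(T) = P(T|1)·P(1) + P(T|2)·P(2) + P(T|3)·P(3) + P(T|4)·P(4) + P(T|5)·P(5)
      = 0.256·0.164 + 0.219·0.248 + 0.114·0.272 + 0.06·0.221 + 0.362·0.095
      = 0.041984 + 0.054312 + 0.031008 + 0.01326 + 0.03439 = 0.174954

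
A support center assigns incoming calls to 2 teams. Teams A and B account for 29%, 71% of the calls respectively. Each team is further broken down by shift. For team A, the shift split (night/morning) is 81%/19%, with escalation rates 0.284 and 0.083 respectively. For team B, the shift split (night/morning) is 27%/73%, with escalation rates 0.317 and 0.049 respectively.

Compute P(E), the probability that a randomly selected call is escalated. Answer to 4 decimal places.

P(E|A) = 0.81·0.284 + 0.19·0.083 = 0.23004 + 0.01577 = 0.24581
P(E|B) = 0.27·0.317 + 0.73·0.049 = 0.08559 + 0.03577 = 0.12136
By total probability over the outer partition,
P(E) = 0.29·0.24581 + 0.71·0.12136
      = 0.0712849 + 0.0861656 = 0.1574505

P(E) ≈ 0.1575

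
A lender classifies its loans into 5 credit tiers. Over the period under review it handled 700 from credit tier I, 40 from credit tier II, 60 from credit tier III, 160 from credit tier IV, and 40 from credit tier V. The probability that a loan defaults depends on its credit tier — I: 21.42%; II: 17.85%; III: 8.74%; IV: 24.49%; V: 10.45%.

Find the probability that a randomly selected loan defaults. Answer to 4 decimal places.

0.2057

Total: 700 + 40 + 60 + 160 + 40 = 1000.
P(I) = 700/1000 = 0.7. P(II) = 40/1000 = 0.04. P(III) = 60/1000 = 0.06. P(IV) = 160/1000 = 0.16. P(V) = 40/1000 = 0.04.
Using total probability over the partition,
P(D) = P(D|I)·P(I) + P(D|II)·P(II) + P(D|III)·P(III) + P(D|IV)·P(IV) + P(D|V)·P(V)
      = 0.2142·0.7 + 0.1785·0.04 + 0.0874·0.06 + 0.2449·0.16 + 0.1045·0.04
      = 0.14994 + 0.00714 + 0.005244 + 0.039184 + 0.00418 = 0.205688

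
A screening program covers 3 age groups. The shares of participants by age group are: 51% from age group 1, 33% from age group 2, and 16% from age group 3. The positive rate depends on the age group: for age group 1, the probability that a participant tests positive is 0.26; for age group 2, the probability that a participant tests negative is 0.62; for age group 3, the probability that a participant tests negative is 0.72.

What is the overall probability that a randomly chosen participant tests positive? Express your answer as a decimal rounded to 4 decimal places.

P(T|2) = 1 − 0.62 = 0.38.
P(T|3) = 1 − 0.72 = 0.28.
P(T) = P(T|1)·P(1) + P(T|2)·P(2) + P(T|3)·P(3)
      = 0.26·0.51 + 0.38·0.33 + 0.28·0.16
      = 0.1326 + 0.1254 + 0.0448 = 0.3028

0.3028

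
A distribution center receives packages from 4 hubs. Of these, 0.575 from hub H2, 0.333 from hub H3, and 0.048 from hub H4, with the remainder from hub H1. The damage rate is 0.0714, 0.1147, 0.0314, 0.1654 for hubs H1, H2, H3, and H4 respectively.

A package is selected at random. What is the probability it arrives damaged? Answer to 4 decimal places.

0.0875

P(H1) = 1 − (0.575 + 0.333 + 0.048) = 0.044.
P(D) = P(D|H1)·P(H1) + P(D|H2)·P(H2) + P(D|H3)·P(H3) + P(D|H4)·P(H4)
      = 0.0714·0.044 + 0.1147·0.575 + 0.0314·0.333 + 0.1654·0.048
      = 0.0031416 + 0.0659525 + 0.0104562 + 0.0079392 = 0.0874895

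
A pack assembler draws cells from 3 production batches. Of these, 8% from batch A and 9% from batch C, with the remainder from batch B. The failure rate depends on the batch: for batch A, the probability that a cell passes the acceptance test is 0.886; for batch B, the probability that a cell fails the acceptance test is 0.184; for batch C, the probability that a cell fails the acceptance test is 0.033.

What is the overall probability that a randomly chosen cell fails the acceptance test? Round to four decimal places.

P(B) = 1 − (0.08 + 0.09) = 0.83.
P(F|A) = 1 − 0.886 = 0.114.
P(F) = P(F|A)·P(A) + P(F|B)·P(B) + P(F|C)·P(C)
      = 0.114·0.08 + 0.184·0.83 + 0.033·0.09
      = 0.00912 + 0.15272 + 0.00297 = 0.16481

0.1648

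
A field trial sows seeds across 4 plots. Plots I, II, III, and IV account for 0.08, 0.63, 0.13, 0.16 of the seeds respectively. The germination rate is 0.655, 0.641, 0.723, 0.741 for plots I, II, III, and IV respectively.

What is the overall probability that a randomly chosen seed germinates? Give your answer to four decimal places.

0.6688

By the law of total probability,
P(G) = P(G|I)·P(I) + P(G|II)·P(II) + P(G|III)·P(III) + P(G|IV)·P(IV)
      = 0.655·0.08 + 0.641·0.63 + 0.723·0.13 + 0.741·0.16
      = 0.0524 + 0.40383 + 0.09399 + 0.11856 = 0.66878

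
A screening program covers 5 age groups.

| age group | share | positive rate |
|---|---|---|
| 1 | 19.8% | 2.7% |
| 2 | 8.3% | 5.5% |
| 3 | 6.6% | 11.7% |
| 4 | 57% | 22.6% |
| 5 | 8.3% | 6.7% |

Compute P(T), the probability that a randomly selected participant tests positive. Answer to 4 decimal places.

P(T) = P(T|1)·P(1) + P(T|2)·P(2) + P(T|3)·P(3) + P(T|4)·P(4) + P(T|5)·P(5)
      = 0.027·0.198 + 0.055·0.083 + 0.117·0.066 + 0.226·0.57 + 0.067·0.083
      = 0.005346 + 0.004565 + 0.007722 + 0.12882 + 0.005561 = 0.152014

P(T) ≈ 0.1520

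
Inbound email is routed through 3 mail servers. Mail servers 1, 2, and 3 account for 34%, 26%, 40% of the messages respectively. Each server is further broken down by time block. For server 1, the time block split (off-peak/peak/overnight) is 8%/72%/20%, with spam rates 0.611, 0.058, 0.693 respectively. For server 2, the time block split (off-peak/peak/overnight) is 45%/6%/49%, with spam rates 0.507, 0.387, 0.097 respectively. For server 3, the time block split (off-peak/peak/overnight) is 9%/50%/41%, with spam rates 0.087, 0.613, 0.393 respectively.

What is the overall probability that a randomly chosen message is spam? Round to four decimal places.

P(S|1) = 0.08·0.611 + 0.72·0.058 + 0.2·0.693 = 0.04888 + 0.04176 + 0.1386 = 0.22924
P(S|2) = 0.45·0.507 + 0.06·0.387 + 0.49·0.097 = 0.22815 + 0.02322 + 0.04753 = 0.2989
P(S|3) = 0.09·0.087 + 0.5·0.613 + 0.41·0.393 = 0.00783 + 0.3065 + 0.16113 = 0.47546
By total probability over the outer partition,
P(S) = 0.34·0.22924 + 0.26·0.2989 + 0.4·0.47546
      = 0.0779416 + 0.077714 + 0.190184 = 0.3458396

0.3458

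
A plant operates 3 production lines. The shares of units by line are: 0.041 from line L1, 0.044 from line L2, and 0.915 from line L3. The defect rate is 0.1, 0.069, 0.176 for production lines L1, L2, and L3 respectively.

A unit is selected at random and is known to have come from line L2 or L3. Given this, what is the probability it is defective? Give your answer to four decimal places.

0.1711

Let S = {L2, L3}.
P(S) = 0.044 + 0.915 = 0.959.
P(D ∩ S) = 0.069·0.044 + 0.176·0.915 = 0.003036 + 0.16104 = 0.164076.
P(D | S) = 0.164076 / 0.959 = 0.171091…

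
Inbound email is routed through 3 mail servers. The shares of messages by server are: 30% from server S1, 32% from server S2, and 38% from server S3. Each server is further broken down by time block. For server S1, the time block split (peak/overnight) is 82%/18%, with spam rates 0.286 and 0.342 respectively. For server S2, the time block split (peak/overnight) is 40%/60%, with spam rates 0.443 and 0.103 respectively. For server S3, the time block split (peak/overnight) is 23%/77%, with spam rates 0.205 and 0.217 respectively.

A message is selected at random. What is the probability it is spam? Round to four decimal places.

P(S|S1) = 0.82·0.286 + 0.18·0.342 = 0.23452 + 0.06156 = 0.29608
P(S|S2) = 0.4·0.443 + 0.6·0.103 = 0.1772 + 0.0618 = 0.239
P(S|S3) = 0.23·0.205 + 0.77·0.217 = 0.04715 + 0.16709 = 0.21424
By total probability over the outer partition,
P(S) = 0.3·0.29608 + 0.32·0.239 + 0.38·0.21424
      = 0.088824 + 0.07648 + 0.0814112 = 0.2467152

0.2467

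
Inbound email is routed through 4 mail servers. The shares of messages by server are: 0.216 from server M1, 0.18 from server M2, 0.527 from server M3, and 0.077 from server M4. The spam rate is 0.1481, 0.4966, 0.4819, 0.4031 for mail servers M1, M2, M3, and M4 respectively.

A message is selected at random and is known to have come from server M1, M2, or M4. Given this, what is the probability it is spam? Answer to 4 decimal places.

P(S|J) ≈ 0.3222

Let J = {M1, M2, M4}.
P(J) = 0.216 + 0.18 + 0.077 = 0.473.
P(S ∩ J) = 0.1481·0.216 + 0.4966·0.18 + 0.4031·0.077 = 0.0319896 + 0.089388 + 0.0310387 = 0.1524163.
P(S | J) = 0.1524163 / 0.473 = 0.322233…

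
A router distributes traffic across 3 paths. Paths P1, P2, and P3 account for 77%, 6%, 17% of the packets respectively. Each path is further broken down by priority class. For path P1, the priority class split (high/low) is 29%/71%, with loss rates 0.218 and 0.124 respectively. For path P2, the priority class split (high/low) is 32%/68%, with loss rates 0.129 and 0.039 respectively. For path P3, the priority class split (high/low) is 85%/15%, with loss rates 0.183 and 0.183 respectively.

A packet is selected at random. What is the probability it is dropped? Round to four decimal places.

P(L|P1) = 0.29·0.218 + 0.71·0.124 = 0.06322 + 0.08804 = 0.15126
P(L|P2) = 0.32·0.129 + 0.68·0.039 = 0.04128 + 0.02652 = 0.0678
P(L|P3) = 0.85·0.183 + 0.15·0.183 = 0.15555 + 0.02745 = 0.183
By total probability over the outer partition,
P(L) = 0.77·0.15126 + 0.06·0.0678 + 0.17·0.183
      = 0.1164702 + 0.004068 + 0.03111 = 0.1516482

P(L) ≈ 0.1516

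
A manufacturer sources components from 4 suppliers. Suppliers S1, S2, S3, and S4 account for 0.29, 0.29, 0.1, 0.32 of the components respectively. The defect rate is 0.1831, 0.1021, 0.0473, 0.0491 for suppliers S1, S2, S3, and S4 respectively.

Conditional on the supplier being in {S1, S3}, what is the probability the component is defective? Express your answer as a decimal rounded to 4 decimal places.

0.1483

Let S = {S1, S3}.
P(S) = 0.29 + 0.1 = 0.39.
P(D ∩ S) = 0.1831·0.29 + 0.0473·0.1 = 0.053099 + 0.00473 = 0.057829.
P(D | S) = 0.057829 / 0.39 = 0.148279…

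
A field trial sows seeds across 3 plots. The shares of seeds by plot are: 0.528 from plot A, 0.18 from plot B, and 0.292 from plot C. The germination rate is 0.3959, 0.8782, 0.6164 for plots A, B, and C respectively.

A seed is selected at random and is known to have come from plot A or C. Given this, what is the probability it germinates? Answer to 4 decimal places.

Let S = {A, C}.
P(S) = 0.528 + 0.292 = 0.82.
P(G ∩ S) = 0.3959·0.528 + 0.6164·0.292 = 0.2090352 + 0.1799888 = 0.389024.
P(G | S) = 0.389024 / 0.82 = 0.474420…

P(G|S) ≈ 0.4744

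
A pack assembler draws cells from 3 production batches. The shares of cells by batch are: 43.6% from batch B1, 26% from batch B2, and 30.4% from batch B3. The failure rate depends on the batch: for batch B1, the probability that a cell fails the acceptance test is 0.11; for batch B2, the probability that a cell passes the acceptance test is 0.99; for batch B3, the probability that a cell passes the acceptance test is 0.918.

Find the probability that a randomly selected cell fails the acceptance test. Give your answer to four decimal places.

P(F|B2) = 1 − 0.99 = 0.01.
P(F|B3) = 1 − 0.918 = 0.082.
Summing over the partition,
P(F) = P(F|B1)·P(B1) + P(F|B2)·P(B2) + P(F|B3)·P(B3)
      = 0.11·0.436 + 0.01·0.26 + 0.082·0.304
      = 0.04796 + 0.0026 + 0.024928 = 0.075488

0.0755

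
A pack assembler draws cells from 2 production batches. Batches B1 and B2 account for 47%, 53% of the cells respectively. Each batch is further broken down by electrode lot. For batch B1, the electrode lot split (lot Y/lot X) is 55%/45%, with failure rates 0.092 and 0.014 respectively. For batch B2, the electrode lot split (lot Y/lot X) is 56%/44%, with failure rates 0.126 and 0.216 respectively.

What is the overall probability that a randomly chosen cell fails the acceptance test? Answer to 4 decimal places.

P(F|B1) = 0.55·0.092 + 0.45·0.014 = 0.0506 + 0.0063 = 0.0569
P(F|B2) = 0.56·0.126 + 0.44·0.216 = 0.07056 + 0.09504 = 0.1656
By total probability over the outer partition,
P(F) = 0.47·0.0569 + 0.53·0.1656
      = 0.026743 + 0.087768 = 0.114511

0.1145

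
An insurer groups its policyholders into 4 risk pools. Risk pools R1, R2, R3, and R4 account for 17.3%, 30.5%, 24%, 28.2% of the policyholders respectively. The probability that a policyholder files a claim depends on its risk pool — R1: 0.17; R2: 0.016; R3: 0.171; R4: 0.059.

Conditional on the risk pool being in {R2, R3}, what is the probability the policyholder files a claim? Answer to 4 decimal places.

P(C|S) ≈ 0.0843

Let S = {R2, R3}.
P(S) = 0.305 + 0.24 = 0.545.
P(C ∩ S) = 0.016·0.305 + 0.171·0.24 = 0.00488 + 0.04104 = 0.04592.
P(C | S) = 0.04592 / 0.545 = 0.084257…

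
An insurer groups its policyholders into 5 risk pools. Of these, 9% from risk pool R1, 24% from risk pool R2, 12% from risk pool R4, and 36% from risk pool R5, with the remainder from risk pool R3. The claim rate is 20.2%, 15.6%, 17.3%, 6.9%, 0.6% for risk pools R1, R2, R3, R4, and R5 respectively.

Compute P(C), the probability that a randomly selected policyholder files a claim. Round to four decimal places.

P(R3) = 1 − (0.09 + 0.24 + 0.12 + 0.36) = 0.19.
P(C) = P(C|R1)·P(R1) + P(C|R2)·P(R2) + P(C|R3)·P(R3) + P(C|R4)·P(R4) + P(C|R5)·P(R5)
      = 0.202·0.09 + 0.156·0.24 + 0.173·0.19 + 0.069·0.12 + 0.006·0.36
      = 0.01818 + 0.03744 + 0.03287 + 0.00828 + 0.00216 = 0.09893

0.0989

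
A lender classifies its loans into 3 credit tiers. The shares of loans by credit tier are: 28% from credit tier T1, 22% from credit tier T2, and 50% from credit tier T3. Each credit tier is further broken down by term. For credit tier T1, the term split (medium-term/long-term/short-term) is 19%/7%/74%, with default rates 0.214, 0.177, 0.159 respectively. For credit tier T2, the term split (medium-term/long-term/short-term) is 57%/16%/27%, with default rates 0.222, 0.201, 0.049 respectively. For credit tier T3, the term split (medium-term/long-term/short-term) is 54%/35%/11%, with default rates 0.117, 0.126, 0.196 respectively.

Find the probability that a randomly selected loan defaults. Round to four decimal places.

P(D|T1) = 0.19·0.214 + 0.07·0.177 + 0.74·0.159 = 0.04066 + 0.01239 + 0.11766 = 0.17071
P(D|T2) = 0.57·0.222 + 0.16·0.201 + 0.27·0.049 = 0.12654 + 0.03216 + 0.01323 = 0.17193
P(D|T3) = 0.54·0.117 + 0.35·0.126 + 0.11·0.196 = 0.06318 + 0.0441 + 0.02156 = 0.12884
By total probability over the outer partition,
P(D) = 0.28·0.17071 + 0.22·0.17193 + 0.5·0.12884
      = 0.0477988 + 0.0378246 + 0.06442 = 0.1500434

0.1500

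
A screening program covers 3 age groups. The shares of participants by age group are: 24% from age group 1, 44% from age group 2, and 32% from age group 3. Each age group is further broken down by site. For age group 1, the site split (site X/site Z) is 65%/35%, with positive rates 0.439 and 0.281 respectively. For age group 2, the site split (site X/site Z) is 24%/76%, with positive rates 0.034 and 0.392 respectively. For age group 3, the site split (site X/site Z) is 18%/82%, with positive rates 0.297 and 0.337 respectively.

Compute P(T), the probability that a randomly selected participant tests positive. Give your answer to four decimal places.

P(T|1) = 0.65·0.439 + 0.35·0.281 = 0.28535 + 0.09835 = 0.3837
P(T|2) = 0.24·0.034 + 0.76·0.392 = 0.00816 + 0.29792 = 0.30608
P(T|3) = 0.18·0.297 + 0.82·0.337 = 0.05346 + 0.27634 = 0.3298
Then overall,
P(T) = 0.24·0.3837 + 0.44·0.30608 + 0.32·0.3298
      = 0.092088 + 0.1346752 + 0.105536 = 0.3322992

0.3323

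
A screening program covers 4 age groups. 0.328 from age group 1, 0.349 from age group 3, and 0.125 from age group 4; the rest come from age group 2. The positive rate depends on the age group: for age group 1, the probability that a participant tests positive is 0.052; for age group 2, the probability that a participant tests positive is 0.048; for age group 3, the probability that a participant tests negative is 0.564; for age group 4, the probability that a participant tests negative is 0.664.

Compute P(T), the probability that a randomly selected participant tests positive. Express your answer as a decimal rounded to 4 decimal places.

0.2207

P(2) = 1 − (0.328 + 0.349 + 0.125) = 0.198.
P(T|3) = 1 − 0.564 = 0.436.
P(T|4) = 1 − 0.664 = 0.336.
Using total probability over the partition,
P(T) = P(T|1)·P(1) + P(T|2)·P(2) + P(T|3)·P(3) + P(T|4)·P(4)
      = 0.052·0.328 + 0.048·0.198 + 0.436·0.349 + 0.336·0.125
      = 0.017056 + 0.009504 + 0.152164 + 0.042 = 0.220724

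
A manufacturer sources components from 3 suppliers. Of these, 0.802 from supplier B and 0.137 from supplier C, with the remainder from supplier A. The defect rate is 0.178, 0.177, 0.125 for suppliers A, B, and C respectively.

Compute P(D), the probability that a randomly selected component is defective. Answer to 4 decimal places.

0.1699

P(A) = 1 − (0.802 + 0.137) = 0.061.
P(D) = P(D|A)·P(A) + P(D|B)·P(B) + P(D|C)·P(C)
      = 0.178·0.061 + 0.177·0.802 + 0.125·0.137
      = 0.010858 + 0.141954 + 0.017125 = 0.169937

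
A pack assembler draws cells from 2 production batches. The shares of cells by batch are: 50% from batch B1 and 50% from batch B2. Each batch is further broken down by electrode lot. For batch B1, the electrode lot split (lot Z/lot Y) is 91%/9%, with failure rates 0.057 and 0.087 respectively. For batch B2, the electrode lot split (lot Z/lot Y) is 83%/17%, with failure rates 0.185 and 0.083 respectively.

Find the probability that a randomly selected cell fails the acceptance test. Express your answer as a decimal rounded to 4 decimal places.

P(F|B1) = 0.91·0.057 + 0.09·0.087 = 0.05187 + 0.00783 = 0.0597
P(F|B2) = 0.83·0.185 + 0.17·0.083 = 0.15355 + 0.01411 = 0.16766
Then overall,
P(F) = 0.5·0.0597 + 0.5·0.16766
      = 0.02985 + 0.08383 = 0.11368

0.1137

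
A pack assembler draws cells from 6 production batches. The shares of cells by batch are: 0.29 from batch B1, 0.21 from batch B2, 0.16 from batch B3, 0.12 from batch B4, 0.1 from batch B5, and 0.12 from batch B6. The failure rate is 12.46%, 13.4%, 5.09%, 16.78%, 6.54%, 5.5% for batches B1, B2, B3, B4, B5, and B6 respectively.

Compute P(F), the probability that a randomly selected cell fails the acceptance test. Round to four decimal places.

By the law of total probability,
P(F) = P(F|B1)·P(B1) + P(F|B2)·P(B2) + P(F|B3)·P(B3) + P(F|B4)·P(B4) + P(F|B5)·P(B5) + P(F|B6)·P(B6)
      = 0.1246·0.29 + 0.134·0.21 + 0.0509·0.16 + 0.1678·0.12 + 0.0654·0.1 + 0.055·0.12
      = 0.036134 + 0.02814 + 0.008144 + 0.020136 + 0.00654 + 0.0066 = 0.105694

P(F) ≈ 0.1057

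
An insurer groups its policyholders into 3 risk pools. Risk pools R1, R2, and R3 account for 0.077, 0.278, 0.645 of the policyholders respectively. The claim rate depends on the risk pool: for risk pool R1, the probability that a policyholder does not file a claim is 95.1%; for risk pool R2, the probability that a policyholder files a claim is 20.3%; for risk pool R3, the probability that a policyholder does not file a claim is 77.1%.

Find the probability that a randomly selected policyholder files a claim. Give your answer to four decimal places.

P(C|R1) = 1 − 0.951 = 0.049.
P(C|R3) = 1 − 0.771 = 0.229.
Using total probability over the partition,
P(C) = P(C|R1)·P(R1) + P(C|R2)·P(R2) + P(C|R3)·P(R3)
      = 0.049·0.077 + 0.203·0.278 + 0.229·0.645
      = 0.003773 + 0.056434 + 0.147705 = 0.207912

P(C) ≈ 0.2079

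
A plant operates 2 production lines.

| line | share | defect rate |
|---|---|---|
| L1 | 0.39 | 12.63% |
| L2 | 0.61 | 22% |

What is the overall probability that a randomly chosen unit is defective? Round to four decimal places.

0.1835

P(D) = P(D|L1)·P(L1) + P(D|L2)·P(L2)
      = 0.1263·0.39 + 0.22·0.61
      = 0.049257 + 0.1342 = 0.183457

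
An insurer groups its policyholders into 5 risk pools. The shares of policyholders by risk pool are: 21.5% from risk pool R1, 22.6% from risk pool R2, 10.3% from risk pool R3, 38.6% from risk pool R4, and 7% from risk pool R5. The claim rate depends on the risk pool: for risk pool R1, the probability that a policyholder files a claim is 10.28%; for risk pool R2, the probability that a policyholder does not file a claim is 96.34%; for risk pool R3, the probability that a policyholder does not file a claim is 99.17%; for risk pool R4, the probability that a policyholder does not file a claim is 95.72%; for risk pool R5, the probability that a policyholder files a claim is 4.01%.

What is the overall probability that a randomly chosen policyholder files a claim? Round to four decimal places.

P(C|R2) = 1 − 0.9634 = 0.0366.
P(C|R3) = 1 − 0.9917 = 0.0083.
P(C|R4) = 1 − 0.9572 = 0.0428.
By the law of total probability,
P(C) = P(C|R1)·P(R1) + P(C|R2)·P(R2) + P(C|R3)·P(R3) + P(C|R4)·P(R4) + P(C|R5)·P(R5)
      = 0.1028·0.215 + 0.0366·0.226 + 0.0083·0.103 + 0.0428·0.386 + 0.0401·0.07
      = 0.022102 + 0.0082716 + 0.0008549 + 0.0165208 + 0.002807 = 0.0505563

0.0506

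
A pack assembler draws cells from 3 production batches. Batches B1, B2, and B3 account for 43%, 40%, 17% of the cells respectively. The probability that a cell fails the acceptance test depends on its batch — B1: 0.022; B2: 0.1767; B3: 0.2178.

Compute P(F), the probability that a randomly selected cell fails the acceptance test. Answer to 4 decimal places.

0.1172

P(F) = P(F|B1)·P(B1) + P(F|B2)·P(B2) + P(F|B3)·P(B3)
      = 0.022·0.43 + 0.1767·0.4 + 0.2178·0.17
      = 0.00946 + 0.07068 + 0.037026 = 0.117166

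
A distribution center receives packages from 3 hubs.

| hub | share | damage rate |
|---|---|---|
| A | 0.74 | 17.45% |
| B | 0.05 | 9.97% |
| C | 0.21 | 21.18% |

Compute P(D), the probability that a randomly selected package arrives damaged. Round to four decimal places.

P(D) = P(D|A)·P(A) + P(D|B)·P(B) + P(D|C)·P(C)
      = 0.1745·0.74 + 0.0997·0.05 + 0.2118·0.21
      = 0.12913 + 0.004985 + 0.044478 = 0.178593

P(D) ≈ 0.1786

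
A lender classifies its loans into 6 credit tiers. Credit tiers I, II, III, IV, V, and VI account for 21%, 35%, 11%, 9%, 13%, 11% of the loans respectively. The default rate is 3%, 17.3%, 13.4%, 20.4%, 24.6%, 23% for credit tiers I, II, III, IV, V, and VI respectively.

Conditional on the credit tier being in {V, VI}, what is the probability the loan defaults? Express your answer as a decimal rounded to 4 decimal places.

Let S = {V, VI}.
P(S) = 0.13 + 0.11 = 0.24.
P(D ∩ S) = 0.246·0.13 + 0.23·0.11 = 0.03198 + 0.0253 = 0.05728.
P(D | S) = 0.05728 / 0.24 = 0.238667…

0.2387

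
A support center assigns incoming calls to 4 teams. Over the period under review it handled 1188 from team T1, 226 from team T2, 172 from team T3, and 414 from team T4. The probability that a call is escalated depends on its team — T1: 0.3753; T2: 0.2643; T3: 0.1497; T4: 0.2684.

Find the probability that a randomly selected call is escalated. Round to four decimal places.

Total: 1188 + 226 + 172 + 414 = 2000.
P(T1) = 1188/2000 = 0.594. P(T2) = 226/2000 = 0.113. P(T3) = 172/2000 = 0.086. P(T4) = 414/2000 = 0.207.
P(E) = P(E|T1)·P(T1) + P(E|T2)·P(T2) + P(E|T3)·P(T3) + P(E|T4)·P(T4)
      = 0.3753·0.594 + 0.2643·0.113 + 0.1497·0.086 + 0.2684·0.207
      = 0.2229282 + 0.0298659 + 0.0128742 + 0.0555588 = 0.3212271

P(E) ≈ 0.3212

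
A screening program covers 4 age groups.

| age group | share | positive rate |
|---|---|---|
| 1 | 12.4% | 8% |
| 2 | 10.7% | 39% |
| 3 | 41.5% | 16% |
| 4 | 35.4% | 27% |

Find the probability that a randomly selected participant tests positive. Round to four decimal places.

0.2136

Using total probability over the partition,
P(T) = P(T|1)·P(1) + P(T|2)·P(2) + P(T|3)·P(3) + P(T|4)·P(4)
      = 0.08·0.124 + 0.39·0.107 + 0.16·0.415 + 0.27·0.354
      = 0.00992 + 0.04173 + 0.0664 + 0.09558 = 0.21363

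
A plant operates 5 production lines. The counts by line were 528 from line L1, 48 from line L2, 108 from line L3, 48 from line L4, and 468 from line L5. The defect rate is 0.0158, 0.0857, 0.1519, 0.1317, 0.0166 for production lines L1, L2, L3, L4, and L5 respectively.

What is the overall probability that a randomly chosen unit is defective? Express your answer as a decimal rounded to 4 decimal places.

0.0358

Total: 528 + 48 + 108 + 48 + 468 = 1200.
P(L1) = 528/1200 = 0.44. P(L2) = 48/1200 = 0.04. P(L3) = 108/1200 = 0.09. P(L4) = 48/1200 = 0.04. P(L5) = 468/1200 = 0.39.
P(D) = P(D|L1)·P(L1) + P(D|L2)·P(L2) + P(D|L3)·P(L3) + P(D|L4)·P(L4) + P(D|L5)·P(L5)
      = 0.0158·0.44 + 0.0857·0.04 + 0.1519·0.09 + 0.1317·0.04 + 0.0166·0.39
      = 0.006952 + 0.003428 + 0.013671 + 0.005268 + 0.006474 = 0.035793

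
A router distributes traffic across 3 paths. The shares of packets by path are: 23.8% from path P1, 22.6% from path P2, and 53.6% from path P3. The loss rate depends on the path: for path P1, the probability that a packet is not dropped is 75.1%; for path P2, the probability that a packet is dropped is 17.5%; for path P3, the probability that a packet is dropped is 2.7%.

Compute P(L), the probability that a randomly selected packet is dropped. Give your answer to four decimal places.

P(L|P1) = 1 − 0.751 = 0.249.
P(L) = P(L|P1)·P(P1) + P(L|P2)·P(P2) + P(L|P3)·P(P3)
      = 0.249·0.238 + 0.175·0.226 + 0.027·0.536
      = 0.059262 + 0.03955 + 0.014472 = 0.113284

0.1133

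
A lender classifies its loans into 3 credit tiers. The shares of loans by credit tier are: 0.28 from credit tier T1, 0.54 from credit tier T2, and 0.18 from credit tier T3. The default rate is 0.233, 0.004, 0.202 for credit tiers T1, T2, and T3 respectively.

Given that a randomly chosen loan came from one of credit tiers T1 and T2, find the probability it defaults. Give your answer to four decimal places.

0.0822

Let S = {T1, T2}.
P(S) = 0.28 + 0.54 = 0.82.
P(D ∩ S) = 0.233·0.28 + 0.004·0.54 = 0.06524 + 0.00216 = 0.0674.
P(D | S) = 0.0674 / 0.82 = 0.082195…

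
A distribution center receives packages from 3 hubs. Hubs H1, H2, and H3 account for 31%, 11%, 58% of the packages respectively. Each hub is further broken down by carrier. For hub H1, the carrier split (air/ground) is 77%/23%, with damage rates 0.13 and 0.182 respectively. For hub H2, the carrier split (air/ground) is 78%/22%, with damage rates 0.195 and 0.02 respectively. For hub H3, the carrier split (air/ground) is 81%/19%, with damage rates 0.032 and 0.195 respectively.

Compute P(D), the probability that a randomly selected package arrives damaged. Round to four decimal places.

0.0977

P(D|H1) = 0.77·0.13 + 0.23·0.182 = 0.1001 + 0.04186 = 0.14196
P(D|H2) = 0.78·0.195 + 0.22·0.02 = 0.1521 + 0.0044 = 0.1565
P(D|H3) = 0.81·0.032 + 0.19·0.195 = 0.02592 + 0.03705 = 0.06297
By total probability over the outer partition,
P(D) = 0.31·0.14196 + 0.11·0.1565 + 0.58·0.06297
      = 0.0440076 + 0.017215 + 0.0365226 = 0.0977452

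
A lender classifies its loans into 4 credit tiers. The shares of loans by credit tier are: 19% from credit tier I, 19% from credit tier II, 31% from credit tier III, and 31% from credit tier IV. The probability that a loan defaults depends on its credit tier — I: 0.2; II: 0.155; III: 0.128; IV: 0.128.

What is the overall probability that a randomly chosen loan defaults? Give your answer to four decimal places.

P(D) = P(D|I)·P(I) + P(D|II)·P(II) + P(D|III)·P(III) + P(D|IV)·P(IV)
      = 0.2·0.19 + 0.155·0.19 + 0.128·0.31 + 0.128·0.31
      = 0.038 + 0.02945 + 0.03968 + 0.03968 = 0.14681

P(D) ≈ 0.1468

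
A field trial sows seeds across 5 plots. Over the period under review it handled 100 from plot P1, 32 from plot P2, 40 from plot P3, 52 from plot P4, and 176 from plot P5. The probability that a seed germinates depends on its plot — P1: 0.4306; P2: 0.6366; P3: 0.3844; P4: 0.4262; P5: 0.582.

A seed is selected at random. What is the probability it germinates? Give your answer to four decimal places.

0.5085

Total: 100 + 32 + 40 + 52 + 176 = 400.
P(P1) = 100/400 = 0.25. P(P2) = 32/400 = 0.08. P(P3) = 40/400 = 0.1. P(P4) = 52/400 = 0.13. P(P5) = 176/400 = 0.44.
By the law of total probability,
P(G) = P(G|P1)·P(P1) + P(G|P2)·P(P2) + P(G|P3)·P(P3) + P(G|P4)·P(P4) + P(G|P5)·P(P5)
      = 0.4306·0.25 + 0.6366·0.08 + 0.3844·0.1 + 0.4262·0.13 + 0.582·0.44
      = 0.10765 + 0.050928 + 0.03844 + 0.055406 + 0.25608 = 0.508504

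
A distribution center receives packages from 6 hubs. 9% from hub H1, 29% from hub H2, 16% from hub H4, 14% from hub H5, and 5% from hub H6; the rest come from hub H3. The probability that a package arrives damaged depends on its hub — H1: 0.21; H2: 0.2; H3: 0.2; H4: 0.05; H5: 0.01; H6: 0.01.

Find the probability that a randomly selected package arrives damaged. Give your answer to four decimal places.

P(D) ≈ 0.1408

P(H3) = 1 − (0.09 + 0.29 + 0.16 + 0.14 + 0.05) = 0.27.
Summing over the partition,
P(D) = P(D|H1)·P(H1) + P(D|H2)·P(H2) + P(D|H3)·P(H3) + P(D|H4)·P(H4) + P(D|H5)·P(H5) + P(D|H6)·P(H6)
      = 0.21·0.09 + 0.2·0.29 + 0.2·0.27 + 0.05·0.16 + 0.01·0.14 + 0.01·0.05
      = 0.0189 + 0.058 + 0.054 + 0.008 + 0.0014 + 0.0005 = 0.1408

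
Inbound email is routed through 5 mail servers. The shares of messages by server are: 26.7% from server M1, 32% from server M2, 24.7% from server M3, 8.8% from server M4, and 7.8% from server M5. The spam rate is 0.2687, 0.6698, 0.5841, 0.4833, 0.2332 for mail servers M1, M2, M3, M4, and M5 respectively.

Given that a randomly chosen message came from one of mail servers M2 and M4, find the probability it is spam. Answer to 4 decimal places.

Let J = {M2, M4}.
P(J) = 0.32 + 0.088 = 0.408.
P(S ∩ J) = 0.6698·0.32 + 0.4833·0.088 = 0.214336 + 0.0425304 = 0.2568664.
P(S | J) = 0.2568664 / 0.408 = 0.629575…

P(S|J) ≈ 0.6296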